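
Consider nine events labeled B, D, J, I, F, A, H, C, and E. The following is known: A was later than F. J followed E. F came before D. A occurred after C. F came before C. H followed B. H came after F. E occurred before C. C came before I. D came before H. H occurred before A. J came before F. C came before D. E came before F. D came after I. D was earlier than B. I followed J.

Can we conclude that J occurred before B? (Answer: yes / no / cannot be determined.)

yes

Chain the constraints: J → I → D → B. Each link is directly stated, so J comes before B.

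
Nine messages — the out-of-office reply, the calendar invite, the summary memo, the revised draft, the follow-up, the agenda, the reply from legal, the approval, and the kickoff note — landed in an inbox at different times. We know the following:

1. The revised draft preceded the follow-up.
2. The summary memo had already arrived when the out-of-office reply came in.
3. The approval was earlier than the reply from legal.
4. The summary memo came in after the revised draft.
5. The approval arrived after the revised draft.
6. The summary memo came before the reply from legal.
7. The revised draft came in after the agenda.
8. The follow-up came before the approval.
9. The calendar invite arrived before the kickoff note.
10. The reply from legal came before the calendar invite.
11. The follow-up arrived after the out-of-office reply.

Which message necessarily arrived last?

Every other message has a chain of constraints placing it before the kickoff note, so the kickoff note is last.

the kickoff note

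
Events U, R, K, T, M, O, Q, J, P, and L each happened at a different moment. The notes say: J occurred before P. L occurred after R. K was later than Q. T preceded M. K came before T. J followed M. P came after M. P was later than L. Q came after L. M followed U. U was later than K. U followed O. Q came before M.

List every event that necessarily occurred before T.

Directly stated before T: K.
L reaches T via L → Q → K → T.
Q reaches T via Q → K → T.
R reaches T via R → L → Q → K → T.
No chain forces M (or any of the others) ahead of T.

K, L, Q, R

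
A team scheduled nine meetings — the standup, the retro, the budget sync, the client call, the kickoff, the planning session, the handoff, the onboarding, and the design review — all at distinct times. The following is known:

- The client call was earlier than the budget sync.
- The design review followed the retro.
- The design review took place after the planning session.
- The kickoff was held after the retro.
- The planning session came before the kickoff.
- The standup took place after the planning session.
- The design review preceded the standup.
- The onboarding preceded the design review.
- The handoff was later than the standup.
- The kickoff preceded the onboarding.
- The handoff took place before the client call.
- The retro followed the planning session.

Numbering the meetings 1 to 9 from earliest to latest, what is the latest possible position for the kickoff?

The kickoff must come before the budget sync, the client call, the design review, the handoff, the onboarding, and the standup — 6 meetings forced after it.
Everything else can be placed before the kickoff in some valid order, so the kickoff can sit as late as position 9 − 6 = 3.

3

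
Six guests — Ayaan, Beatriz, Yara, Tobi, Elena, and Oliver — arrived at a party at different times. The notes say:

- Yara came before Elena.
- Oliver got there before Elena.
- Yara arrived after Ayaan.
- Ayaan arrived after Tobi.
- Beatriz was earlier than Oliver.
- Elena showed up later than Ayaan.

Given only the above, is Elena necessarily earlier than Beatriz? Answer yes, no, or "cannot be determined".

no

Tracing the constraints gives Beatriz → Oliver → Elena, so Beatriz must come before Elena.
That means Elena cannot be before Beatriz.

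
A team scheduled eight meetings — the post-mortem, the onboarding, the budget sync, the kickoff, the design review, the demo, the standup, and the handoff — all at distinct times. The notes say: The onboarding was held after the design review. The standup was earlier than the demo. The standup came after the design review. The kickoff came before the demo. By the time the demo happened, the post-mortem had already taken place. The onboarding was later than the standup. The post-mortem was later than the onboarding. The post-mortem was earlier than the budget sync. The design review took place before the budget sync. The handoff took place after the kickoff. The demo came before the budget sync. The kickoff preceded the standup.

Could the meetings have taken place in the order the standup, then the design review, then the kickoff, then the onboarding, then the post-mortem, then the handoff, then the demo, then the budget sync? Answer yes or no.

The constraints require the design review before the standup, but in the proposed sequence the standup appears ahead of the design review. That one violation is enough.

no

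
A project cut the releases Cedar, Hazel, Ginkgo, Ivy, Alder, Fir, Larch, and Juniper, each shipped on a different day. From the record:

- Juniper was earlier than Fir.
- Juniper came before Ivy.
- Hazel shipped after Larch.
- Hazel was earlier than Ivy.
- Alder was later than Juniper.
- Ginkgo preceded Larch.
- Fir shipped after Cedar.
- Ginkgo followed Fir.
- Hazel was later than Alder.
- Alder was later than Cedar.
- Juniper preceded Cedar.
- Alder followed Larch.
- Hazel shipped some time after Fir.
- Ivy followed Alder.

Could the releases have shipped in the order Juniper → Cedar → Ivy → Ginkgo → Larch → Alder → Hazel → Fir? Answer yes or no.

no

The constraints require Alder before Ivy, but in the proposed sequence Ivy appears ahead of Alder. That one violation is enough.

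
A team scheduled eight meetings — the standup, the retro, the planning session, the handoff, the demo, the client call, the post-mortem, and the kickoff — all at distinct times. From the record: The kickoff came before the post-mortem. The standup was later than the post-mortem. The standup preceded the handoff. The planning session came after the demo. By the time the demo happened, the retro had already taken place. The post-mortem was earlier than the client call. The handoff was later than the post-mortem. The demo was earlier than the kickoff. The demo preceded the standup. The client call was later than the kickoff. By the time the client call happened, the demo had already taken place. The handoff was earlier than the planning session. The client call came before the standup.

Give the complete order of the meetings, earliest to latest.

The constraints fix every adjacent pair, so only one ordering works:
the retro → the demo → the kickoff → the post-mortem → the client call → the standup → the handoff → the planning session.

the retro, the demo, the kickoff, the post-mortem, the client call, the standup, the handoff, the planning session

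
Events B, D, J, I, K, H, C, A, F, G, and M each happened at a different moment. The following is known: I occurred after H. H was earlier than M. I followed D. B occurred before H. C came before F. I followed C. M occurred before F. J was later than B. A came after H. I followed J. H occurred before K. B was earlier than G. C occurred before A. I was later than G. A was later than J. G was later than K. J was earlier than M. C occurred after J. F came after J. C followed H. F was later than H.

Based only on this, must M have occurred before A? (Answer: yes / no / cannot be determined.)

cannot be determined

No chain of stated constraints runs from M to A, and none runs from A to M either.
So the relative order of M and A is not fixed by the given facts.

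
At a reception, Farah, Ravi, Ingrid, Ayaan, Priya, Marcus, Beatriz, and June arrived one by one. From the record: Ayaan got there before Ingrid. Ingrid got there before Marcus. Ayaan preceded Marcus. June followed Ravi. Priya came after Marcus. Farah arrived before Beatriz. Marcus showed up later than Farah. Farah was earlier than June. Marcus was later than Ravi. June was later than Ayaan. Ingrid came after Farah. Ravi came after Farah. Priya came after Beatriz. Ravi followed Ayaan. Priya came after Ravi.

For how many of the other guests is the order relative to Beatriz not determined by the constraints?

5

Forced before Beatriz: Farah; forced after Beatriz: Priya.
That leaves Ayaan, Ingrid, June, Marcus, and Ravi with no forced order relative to Beatriz — 5.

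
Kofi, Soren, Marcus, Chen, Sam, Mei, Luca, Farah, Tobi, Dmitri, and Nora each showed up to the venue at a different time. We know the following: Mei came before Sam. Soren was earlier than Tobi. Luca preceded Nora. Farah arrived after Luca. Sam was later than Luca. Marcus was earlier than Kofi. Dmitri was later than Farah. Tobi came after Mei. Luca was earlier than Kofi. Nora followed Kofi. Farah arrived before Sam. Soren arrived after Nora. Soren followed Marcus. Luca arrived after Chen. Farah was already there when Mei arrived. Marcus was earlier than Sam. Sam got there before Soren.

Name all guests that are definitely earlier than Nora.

Chen, Kofi, Luca, Marcus

Directly stated before Nora: Kofi and Luca.
Chen reaches Nora via Chen → Luca → Nora.
Marcus reaches Nora via Marcus → Kofi → Nora.
No chain forces Mei (or any of the others) ahead of Nora.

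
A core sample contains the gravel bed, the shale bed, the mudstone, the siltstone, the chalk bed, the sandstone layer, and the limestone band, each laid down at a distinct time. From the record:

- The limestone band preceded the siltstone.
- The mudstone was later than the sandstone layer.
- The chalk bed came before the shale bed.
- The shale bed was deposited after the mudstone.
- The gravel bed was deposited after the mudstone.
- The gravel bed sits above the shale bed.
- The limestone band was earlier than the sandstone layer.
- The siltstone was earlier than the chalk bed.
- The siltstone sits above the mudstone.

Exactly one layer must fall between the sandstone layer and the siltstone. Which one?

the mudstone

Tracing the constraints gives the sandstone layer → the mudstone → the siltstone, so the mudstone sits after the sandstone layer and before the siltstone.
No other layer is forced both after the sandstone layer and before the siltstone.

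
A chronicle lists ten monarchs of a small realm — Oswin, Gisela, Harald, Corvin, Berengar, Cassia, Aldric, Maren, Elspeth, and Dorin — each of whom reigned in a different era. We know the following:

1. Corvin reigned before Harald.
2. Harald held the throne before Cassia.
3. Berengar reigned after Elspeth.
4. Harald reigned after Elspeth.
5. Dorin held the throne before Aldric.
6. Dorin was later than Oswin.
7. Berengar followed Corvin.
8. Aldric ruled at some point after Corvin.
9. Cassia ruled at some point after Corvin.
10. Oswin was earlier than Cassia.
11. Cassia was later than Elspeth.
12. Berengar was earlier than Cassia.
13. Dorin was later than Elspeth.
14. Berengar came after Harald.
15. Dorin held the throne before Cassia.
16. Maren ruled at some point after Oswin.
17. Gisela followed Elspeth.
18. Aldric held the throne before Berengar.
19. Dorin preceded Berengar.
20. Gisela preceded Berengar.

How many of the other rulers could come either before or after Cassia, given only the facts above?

Forced before Cassia: Aldric, Berengar, Corvin, Dorin, Elspeth, Gisela, Harald, and Oswin.
That leaves Maren with no forced order relative to Cassia — 1.

1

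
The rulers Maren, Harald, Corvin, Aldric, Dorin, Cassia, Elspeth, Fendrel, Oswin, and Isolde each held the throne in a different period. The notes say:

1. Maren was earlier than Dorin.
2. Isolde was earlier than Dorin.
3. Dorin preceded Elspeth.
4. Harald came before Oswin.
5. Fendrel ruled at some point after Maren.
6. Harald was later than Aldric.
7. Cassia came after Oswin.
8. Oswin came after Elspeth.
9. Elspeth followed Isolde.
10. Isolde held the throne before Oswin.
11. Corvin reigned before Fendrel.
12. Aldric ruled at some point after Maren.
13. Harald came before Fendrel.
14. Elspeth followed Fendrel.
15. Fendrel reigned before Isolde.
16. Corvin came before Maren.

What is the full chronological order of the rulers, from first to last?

The constraints fix every adjacent pair, so only one ordering works:
Corvin → Maren → Aldric → Harald → Fendrel → Isolde → Dorin → Elspeth → Oswin → Cassia.

Corvin, Maren, Aldric, Harald, Fendrel, Isolde, Dorin, Elspeth, Oswin, Cassia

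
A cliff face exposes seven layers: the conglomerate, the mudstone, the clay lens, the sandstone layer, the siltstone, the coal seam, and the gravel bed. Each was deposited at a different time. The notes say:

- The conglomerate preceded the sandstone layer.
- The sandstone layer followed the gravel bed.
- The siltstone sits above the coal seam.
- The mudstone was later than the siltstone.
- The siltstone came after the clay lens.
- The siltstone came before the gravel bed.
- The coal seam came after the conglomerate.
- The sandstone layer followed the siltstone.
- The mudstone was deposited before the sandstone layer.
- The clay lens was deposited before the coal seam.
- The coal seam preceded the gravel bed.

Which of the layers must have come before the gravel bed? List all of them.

Directly stated before the gravel bed: the coal seam and the siltstone.
The clay lens reaches the gravel bed via the clay lens → the siltstone → the gravel bed.
The conglomerate reaches the gravel bed via the conglomerate → the coal seam → the gravel bed.
No chain forces the mudstone (or any of the others) ahead of the gravel bed.

the clay lens, the coal seam, the conglomerate, the siltstone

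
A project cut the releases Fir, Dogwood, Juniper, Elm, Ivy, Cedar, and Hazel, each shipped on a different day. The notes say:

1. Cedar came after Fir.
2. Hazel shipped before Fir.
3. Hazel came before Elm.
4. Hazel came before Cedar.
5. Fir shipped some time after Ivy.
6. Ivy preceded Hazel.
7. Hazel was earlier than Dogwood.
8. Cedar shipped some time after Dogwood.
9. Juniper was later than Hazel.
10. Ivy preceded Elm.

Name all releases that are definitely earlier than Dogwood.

Directly stated before Dogwood: Hazel.
Ivy reaches Dogwood via Ivy → Hazel → Dogwood.
No chain forces Fir (or any of the others) ahead of Dogwood.

Hazel, Ivy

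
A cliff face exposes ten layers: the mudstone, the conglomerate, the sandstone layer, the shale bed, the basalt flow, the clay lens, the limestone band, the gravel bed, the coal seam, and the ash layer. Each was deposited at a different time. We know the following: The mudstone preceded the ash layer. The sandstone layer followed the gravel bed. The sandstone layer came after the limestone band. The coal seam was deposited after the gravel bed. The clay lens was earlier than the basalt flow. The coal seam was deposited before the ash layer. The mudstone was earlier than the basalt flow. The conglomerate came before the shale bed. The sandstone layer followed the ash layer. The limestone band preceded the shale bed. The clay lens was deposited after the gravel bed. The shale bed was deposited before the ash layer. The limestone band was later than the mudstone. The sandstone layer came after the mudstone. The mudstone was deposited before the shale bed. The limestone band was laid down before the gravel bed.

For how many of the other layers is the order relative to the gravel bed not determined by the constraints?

Forced before the gravel bed: the limestone band and the mudstone; forced after the gravel bed: the ash layer, the basalt flow, the clay lens, the coal seam, and the sandstone layer.
That leaves the conglomerate and the shale bed with no forced order relative to the gravel bed — 2.

2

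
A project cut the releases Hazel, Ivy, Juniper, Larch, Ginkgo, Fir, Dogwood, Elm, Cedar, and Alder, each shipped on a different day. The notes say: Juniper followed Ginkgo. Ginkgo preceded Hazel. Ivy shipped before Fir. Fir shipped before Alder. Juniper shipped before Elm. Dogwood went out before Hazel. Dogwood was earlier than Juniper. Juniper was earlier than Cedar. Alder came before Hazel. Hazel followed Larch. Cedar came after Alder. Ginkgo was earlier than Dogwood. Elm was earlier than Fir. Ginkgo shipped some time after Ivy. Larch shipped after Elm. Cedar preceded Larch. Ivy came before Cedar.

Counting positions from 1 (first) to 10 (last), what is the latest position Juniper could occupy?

Juniper must come before Alder, Cedar, Elm, Fir, Hazel, and Larch — 6 releases forced after it.
Everything else can be placed before Juniper in some valid order, so Juniper can sit as late as position 10 − 6 = 4.

4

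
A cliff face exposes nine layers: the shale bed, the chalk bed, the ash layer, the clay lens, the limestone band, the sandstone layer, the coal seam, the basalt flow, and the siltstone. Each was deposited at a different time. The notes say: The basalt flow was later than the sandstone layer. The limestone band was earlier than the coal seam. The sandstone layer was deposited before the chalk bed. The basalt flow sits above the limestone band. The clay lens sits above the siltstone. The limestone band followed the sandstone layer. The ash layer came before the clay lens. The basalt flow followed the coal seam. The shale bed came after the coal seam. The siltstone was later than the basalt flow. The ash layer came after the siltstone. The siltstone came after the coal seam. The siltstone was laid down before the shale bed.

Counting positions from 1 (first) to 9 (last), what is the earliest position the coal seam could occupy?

The limestone band and the sandstone layer must both come before the coal seam — 2 forced predecessors.
Nothing else is forced ahead of the coal seam, so its earliest slot is position 2 + 1 = 3.

3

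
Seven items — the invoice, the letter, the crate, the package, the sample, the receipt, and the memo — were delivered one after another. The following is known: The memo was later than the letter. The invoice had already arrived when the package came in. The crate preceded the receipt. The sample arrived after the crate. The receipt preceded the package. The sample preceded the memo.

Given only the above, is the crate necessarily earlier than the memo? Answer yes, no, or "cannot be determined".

Chain the constraints: the crate → the sample → the memo. Each link is directly stated, so the crate comes before the memo.

yes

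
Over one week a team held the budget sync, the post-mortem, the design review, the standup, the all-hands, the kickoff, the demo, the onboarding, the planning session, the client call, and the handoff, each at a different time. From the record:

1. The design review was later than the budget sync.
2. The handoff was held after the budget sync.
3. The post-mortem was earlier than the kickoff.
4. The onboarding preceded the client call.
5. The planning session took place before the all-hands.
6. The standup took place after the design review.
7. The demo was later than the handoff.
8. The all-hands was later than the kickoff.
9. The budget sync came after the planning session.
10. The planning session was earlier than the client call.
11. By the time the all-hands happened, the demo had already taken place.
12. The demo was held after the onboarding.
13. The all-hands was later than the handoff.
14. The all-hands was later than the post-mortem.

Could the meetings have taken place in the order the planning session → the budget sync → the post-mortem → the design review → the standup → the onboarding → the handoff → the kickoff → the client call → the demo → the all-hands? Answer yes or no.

Check each stated constraint against the proposed order — e.g. the planning session is ahead of the client call; the planning session is ahead of the all-hands. Every pair is in the required order; nothing is violated.

yes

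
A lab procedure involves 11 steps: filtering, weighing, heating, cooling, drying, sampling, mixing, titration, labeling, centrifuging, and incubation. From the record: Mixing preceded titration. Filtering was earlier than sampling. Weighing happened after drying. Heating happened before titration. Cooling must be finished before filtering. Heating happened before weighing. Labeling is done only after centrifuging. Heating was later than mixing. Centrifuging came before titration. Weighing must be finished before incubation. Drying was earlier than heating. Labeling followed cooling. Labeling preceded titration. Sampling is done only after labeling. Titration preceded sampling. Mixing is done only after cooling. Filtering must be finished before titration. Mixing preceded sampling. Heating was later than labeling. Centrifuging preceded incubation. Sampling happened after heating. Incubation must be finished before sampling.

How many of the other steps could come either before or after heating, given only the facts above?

1

Forced before heating: centrifuging, cooling, drying, labeling, and mixing; forced after heating: incubation, sampling, titration, and weighing.
That leaves filtering with no forced order relative to heating — 1.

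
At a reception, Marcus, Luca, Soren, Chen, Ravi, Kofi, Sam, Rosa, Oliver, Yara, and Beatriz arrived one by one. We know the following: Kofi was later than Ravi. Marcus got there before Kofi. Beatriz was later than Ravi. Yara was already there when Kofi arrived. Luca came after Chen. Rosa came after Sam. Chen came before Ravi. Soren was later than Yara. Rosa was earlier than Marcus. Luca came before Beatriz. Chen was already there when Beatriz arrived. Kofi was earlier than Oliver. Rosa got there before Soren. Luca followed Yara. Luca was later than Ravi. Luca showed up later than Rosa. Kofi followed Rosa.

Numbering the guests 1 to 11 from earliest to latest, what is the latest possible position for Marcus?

9

Marcus must come before Kofi and Oliver — 2 guests forced after them.
Everything else can be placed before Marcus in some valid order, so Marcus can sit as late as position 11 − 2 = 9.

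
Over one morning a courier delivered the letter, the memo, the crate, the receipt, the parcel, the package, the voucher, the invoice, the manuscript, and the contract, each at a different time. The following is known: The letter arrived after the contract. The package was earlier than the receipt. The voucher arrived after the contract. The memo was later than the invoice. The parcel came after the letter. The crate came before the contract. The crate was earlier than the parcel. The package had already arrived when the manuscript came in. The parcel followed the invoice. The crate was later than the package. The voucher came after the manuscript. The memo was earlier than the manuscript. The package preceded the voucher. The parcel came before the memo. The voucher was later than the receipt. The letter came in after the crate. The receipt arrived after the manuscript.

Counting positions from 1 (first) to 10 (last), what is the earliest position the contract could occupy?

3

The crate and the package must both come before the contract — 2 forced predecessors.
Nothing else is forced ahead of the contract, so its earliest slot is position 2 + 1 = 3.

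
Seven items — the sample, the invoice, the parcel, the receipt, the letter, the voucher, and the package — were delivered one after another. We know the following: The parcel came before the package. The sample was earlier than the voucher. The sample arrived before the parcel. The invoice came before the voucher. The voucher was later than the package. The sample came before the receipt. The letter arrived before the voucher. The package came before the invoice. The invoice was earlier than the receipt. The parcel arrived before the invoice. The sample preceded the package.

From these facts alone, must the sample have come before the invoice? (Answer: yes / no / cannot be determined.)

Chain the constraints: the sample → the package → the invoice. Each link is directly stated, so the sample comes before the invoice.

yes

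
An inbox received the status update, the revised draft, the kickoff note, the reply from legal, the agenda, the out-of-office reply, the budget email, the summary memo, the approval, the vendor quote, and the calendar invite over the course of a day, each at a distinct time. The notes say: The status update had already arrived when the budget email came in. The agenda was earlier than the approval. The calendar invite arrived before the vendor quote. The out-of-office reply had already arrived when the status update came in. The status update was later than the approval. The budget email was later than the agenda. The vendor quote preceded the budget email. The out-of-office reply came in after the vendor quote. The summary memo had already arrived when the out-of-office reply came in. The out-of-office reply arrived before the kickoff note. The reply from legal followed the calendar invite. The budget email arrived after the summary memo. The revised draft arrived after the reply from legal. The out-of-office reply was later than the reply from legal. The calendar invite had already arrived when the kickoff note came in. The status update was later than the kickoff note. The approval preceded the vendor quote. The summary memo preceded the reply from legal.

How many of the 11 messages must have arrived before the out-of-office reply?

6

Directly stated before the out-of-office reply: the reply from legal, the summary memo, and the vendor quote.
The agenda reaches the out-of-office reply via the agenda → the approval → the vendor quote → the out-of-office reply.
The approval reaches the out-of-office reply via the approval → the vendor quote → the out-of-office reply.
The calendar invite reaches the out-of-office reply via the calendar invite → the vendor quote → the out-of-office reply.
That's the agenda, the approval, the calendar invite, the reply from legal, the summary memo, and the vendor quote — 6 in all.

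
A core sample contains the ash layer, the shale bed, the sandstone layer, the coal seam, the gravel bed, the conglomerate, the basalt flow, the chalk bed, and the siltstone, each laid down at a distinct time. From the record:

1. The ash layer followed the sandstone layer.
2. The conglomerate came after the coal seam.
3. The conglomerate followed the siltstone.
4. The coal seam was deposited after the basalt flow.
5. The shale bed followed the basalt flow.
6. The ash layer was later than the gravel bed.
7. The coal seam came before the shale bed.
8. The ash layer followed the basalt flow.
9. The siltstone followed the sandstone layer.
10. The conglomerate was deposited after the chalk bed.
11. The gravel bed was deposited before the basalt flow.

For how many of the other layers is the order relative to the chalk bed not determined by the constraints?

Forced after the chalk bed: the conglomerate.
That leaves the ash layer, the basalt flow, the coal seam, the gravel bed, the sandstone layer, the shale bed, and the siltstone with no forced order relative to the chalk bed — 7.

7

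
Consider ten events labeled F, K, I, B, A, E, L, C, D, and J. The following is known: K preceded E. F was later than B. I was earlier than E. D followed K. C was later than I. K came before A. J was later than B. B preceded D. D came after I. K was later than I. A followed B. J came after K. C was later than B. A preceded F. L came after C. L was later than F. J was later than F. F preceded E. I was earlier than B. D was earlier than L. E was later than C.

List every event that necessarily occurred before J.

A, B, F, I, K

Directly stated before J: B, F, and K.
A reaches J via A → F → J.
I reaches J via I → K → J.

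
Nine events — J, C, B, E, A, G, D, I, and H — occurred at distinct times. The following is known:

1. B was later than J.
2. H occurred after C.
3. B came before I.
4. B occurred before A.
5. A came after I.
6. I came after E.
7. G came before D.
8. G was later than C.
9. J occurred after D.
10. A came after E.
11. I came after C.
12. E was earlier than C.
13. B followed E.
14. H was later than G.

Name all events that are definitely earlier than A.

Directly stated before A: B, E, and I.
C reaches A via C → I → A.
D reaches A via D → J → B → A.
G reaches A via G → D → J → B → A.
Likewise J reaches A by chaining the stated constraints.
No chain forces H ahead of A.

B, C, D, E, G, I, J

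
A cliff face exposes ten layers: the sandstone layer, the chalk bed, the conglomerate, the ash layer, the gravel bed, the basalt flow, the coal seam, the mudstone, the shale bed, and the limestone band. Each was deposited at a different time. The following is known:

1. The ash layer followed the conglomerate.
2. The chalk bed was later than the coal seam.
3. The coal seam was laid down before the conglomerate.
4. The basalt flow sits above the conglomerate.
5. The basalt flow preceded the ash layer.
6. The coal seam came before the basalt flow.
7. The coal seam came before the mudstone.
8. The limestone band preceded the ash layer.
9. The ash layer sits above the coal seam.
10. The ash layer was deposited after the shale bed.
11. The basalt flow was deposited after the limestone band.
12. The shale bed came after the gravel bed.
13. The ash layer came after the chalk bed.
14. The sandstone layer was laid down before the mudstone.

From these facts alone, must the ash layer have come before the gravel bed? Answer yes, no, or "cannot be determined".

Tracing the constraints gives the gravel bed → the shale bed → the ash layer, so the gravel bed must come before the ash layer.
That means the ash layer cannot be before the gravel bed.

no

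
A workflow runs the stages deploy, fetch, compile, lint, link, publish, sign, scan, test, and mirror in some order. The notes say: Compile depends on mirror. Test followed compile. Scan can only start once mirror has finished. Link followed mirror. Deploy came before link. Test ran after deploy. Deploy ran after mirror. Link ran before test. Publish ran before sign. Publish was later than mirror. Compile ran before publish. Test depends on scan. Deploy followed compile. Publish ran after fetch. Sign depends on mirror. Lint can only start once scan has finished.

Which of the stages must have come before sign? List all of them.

compile, fetch, mirror, publish

Directly stated before sign: mirror and publish.
Compile reaches sign via compile → publish → sign.
Fetch reaches sign via fetch → publish → sign.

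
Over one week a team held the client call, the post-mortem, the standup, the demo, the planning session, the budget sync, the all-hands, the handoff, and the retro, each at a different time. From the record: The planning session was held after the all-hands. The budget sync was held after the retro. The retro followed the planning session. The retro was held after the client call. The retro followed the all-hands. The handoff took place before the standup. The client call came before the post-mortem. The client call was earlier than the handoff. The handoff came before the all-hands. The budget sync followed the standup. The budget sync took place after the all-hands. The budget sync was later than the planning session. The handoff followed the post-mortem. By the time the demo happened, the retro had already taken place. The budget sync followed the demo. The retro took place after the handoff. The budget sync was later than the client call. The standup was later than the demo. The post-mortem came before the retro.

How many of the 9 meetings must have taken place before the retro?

5

Directly stated before the retro: the all-hands, the client call, the handoff, the planning session, and the post-mortem.
No chain forces the budget sync (or any of the others) ahead of the retro.
That's the all-hands, the client call, the handoff, the planning session, and the post-mortem — 5 in all.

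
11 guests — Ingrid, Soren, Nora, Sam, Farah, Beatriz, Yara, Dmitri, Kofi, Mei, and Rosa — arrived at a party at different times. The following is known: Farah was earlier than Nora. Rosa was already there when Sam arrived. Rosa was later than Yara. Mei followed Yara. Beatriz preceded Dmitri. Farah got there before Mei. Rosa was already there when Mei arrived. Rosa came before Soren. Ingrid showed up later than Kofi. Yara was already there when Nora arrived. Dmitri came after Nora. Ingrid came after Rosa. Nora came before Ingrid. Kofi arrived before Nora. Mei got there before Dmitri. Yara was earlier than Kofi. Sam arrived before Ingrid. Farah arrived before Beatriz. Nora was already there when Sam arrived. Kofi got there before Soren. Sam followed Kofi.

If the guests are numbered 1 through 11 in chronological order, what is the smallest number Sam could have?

Farah, Kofi, Nora, Rosa, and Yara must all come before Sam — 5 forced predecessors.
Nothing else is forced ahead of Sam, so their earliest slot is position 5 + 1 = 6.

6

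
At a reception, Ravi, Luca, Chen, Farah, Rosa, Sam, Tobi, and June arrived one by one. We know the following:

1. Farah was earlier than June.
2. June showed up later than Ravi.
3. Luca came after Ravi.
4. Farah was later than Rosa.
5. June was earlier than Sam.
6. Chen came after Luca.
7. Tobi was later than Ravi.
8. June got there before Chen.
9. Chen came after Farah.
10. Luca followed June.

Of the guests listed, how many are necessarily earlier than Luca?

Directly stated before Luca: June and Ravi.
Farah reaches Luca via Farah → June → Luca.
Rosa reaches Luca via Rosa → Farah → June → Luca.
That's Farah, June, Ravi, and Rosa — 4 in all.

4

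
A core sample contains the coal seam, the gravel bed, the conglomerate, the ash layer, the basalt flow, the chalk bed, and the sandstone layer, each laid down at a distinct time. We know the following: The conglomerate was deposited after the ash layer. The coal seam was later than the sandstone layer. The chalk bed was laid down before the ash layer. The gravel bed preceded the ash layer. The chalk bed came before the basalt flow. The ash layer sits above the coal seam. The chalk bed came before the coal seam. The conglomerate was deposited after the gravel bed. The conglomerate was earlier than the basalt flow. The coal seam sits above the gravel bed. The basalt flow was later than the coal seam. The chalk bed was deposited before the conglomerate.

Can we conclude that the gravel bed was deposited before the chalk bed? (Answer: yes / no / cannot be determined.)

No chain of stated constraints runs from the gravel bed to the chalk bed, and none runs from the chalk bed to the gravel bed either.
So the relative order of the gravel bed and the chalk bed is not fixed by the given facts.

cannot be determined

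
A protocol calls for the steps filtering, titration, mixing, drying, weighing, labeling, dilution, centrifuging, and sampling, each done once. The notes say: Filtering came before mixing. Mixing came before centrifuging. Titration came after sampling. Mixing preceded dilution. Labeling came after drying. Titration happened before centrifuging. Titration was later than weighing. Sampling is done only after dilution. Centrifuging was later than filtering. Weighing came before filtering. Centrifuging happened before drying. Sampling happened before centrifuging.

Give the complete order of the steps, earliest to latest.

The constraints fix every adjacent pair, so only one ordering works:
weighing → filtering → mixing → dilution → sampling → titration → centrifuging → drying → labeling.

weighing, filtering, mixing, dilution, sampling, titration, centrifuging, drying, labeling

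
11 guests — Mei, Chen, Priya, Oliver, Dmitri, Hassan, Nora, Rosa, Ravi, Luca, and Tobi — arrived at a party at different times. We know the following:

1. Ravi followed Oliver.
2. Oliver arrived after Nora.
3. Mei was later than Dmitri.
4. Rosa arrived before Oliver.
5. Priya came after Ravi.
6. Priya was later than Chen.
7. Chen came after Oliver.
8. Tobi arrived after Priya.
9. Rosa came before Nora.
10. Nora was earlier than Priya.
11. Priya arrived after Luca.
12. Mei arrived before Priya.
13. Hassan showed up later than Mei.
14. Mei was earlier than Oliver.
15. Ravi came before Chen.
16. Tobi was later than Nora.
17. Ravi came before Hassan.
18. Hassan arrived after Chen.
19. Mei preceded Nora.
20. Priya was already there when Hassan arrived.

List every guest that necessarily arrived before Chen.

Directly stated before Chen: Oliver and Ravi.
Dmitri reaches Chen via Dmitri → Mei → Oliver → Chen.
Mei reaches Chen via Mei → Oliver → Chen.
Nora reaches Chen via Nora → Oliver → Chen.
Likewise Rosa reaches Chen by chaining the stated constraints.
No chain forces Luca (or any of the others) ahead of Chen.

Dmitri, Mei, Nora, Oliver, Ravi, Rosa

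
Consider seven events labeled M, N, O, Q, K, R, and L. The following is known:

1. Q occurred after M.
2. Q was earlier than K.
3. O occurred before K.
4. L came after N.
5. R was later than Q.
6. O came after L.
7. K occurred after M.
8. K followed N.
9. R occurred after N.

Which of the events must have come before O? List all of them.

L, N

Directly stated before O: L.
N reaches O via N → L → O.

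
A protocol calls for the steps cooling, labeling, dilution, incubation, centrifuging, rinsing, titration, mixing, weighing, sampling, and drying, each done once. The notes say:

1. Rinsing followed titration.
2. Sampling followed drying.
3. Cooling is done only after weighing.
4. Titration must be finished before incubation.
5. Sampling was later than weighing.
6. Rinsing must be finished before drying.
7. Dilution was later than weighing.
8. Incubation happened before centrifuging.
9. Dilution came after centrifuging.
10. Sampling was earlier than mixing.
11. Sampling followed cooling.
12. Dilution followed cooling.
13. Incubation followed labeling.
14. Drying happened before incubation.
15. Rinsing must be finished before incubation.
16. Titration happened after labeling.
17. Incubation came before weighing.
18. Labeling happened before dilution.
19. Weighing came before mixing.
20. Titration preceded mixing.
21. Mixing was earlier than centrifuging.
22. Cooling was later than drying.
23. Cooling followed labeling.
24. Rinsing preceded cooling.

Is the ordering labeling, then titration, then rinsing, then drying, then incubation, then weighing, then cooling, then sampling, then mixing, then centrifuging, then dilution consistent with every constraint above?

Check each stated constraint against the proposed order — e.g. titration is ahead of mixing; labeling is ahead of dilution. Every pair is in the required order; nothing is violated.

yes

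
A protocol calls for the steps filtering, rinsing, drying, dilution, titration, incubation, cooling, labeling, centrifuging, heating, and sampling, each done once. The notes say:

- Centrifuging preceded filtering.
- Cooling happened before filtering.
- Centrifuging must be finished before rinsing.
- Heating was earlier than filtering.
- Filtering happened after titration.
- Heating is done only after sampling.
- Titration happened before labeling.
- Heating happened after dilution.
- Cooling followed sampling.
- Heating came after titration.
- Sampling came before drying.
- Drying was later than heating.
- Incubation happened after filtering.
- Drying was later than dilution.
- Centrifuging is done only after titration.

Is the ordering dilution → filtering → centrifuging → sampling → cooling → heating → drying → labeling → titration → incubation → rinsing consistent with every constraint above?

The constraints require titration before filtering, but in the proposed sequence filtering appears ahead of titration. That one violation is enough.

no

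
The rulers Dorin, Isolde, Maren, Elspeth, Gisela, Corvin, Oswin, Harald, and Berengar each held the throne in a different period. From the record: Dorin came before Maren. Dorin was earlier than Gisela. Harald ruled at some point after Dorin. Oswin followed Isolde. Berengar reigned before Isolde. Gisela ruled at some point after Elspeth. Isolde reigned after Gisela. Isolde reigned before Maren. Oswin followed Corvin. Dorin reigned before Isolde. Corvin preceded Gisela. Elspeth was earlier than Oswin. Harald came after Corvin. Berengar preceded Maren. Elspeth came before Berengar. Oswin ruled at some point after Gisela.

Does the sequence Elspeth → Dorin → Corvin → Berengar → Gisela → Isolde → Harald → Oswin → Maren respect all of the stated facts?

Check each stated constraint against the proposed order — e.g. Dorin is ahead of Maren; Elspeth is ahead of Oswin. Every pair is in the required order; nothing is violated.

yes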